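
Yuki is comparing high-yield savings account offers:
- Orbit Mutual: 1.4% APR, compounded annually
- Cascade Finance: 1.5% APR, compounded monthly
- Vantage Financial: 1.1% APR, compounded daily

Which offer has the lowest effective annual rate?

Vantage Financial

Orbit Mutual: compounded annually, EAR = 1.400%
Cascade Finance: (1 + 0.015/12)^12 − 1 = 1.510%
Vantage Financial: (1 + 0.011/365)^365 − 1 = 1.106%
The lowest effective annual rate is Vantage Financial at 1.106%.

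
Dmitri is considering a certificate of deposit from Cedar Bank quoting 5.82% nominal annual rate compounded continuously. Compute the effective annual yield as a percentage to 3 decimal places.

5.993%

With continuous compounding, EAR = e^0.0582 − 1.
e^0.0582 = 1.059927, so EAR = 0.059927 = 5.993%.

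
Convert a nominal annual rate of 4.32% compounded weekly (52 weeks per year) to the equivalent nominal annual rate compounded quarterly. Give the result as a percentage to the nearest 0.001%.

4.342%

EAR = (1 + 0.0432/52)^52 − 1 = 0.044128.
Solve (1 + r/4)^4 = 1.044128: r/4 = 1.044128^(1/4) − 1 = 0.010854, so r = 0.043416 = 4.342%.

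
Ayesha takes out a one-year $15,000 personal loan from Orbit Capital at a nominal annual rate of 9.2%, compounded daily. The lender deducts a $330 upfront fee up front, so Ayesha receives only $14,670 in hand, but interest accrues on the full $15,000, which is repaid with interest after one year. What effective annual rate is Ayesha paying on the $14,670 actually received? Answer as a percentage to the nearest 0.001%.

Amount owed after one year: 15,000 × (1 + 0.092/365)^365 = 15,000 × 1.096352 = $16,445.28.
Effective rate on net proceeds: 16,445.28 / 14,670 − 1 = 0.121014 = 12.101%.

12.101%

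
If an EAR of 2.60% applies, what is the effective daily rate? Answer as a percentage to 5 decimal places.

0.00703%

The per-day rate i satisfies (1 + i)^365 = 1 + 0.0260.
i = 1.0260^(1/365) − 1 = 0.0000703 = 0.00703%.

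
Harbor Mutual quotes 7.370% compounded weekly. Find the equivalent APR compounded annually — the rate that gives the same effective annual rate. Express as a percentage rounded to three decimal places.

EAR = (1 + 0.07370/52)^52 − 1 = 0.076428.
Compounded annually, the equivalent nominal rate is the EAR itself: 7.643%.

7.643%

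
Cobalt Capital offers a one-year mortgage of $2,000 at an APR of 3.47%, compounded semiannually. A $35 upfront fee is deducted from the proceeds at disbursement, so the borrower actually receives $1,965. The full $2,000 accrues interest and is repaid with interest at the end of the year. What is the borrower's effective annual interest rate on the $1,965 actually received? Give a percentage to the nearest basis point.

Amount owed after one year: 2,000 × (1 + 0.0347/2)^2 = 2,000 × 1.035001 = $2,070.00.
Effective rate on net proceeds: 2,070.00 / 1,965 − 1 = 0.053436 = 5.34%.

5.34%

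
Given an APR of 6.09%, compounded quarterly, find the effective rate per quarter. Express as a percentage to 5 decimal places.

With a nominal annual rate compounded quarterly, the periodic rate is the nominal rate divided by 4.
i = 0.0609 / 4 = 0.0152250 = 1.52250%.

1.52250%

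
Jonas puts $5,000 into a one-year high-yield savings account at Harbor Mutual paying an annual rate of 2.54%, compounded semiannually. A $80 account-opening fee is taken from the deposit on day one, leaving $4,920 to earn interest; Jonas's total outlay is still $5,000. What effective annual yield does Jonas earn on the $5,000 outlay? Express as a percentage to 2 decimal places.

0.92%

Value after one year: 4,920 × (1 + 0.0254/2)^2 = 4,920 × 1.025561 = $5,045.76.
Effective yield on the $5,000 outlay: 5,045.76 / 5,000 − 1 = 0.009152 = 0.92%.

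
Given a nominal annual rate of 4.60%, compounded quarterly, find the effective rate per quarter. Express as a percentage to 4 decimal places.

With a nominal annual rate compounded quarterly, the periodic rate is the nominal rate divided by 4.
i = 0.0460 / 4 = 0.0115000 = 1.1500%.

1.1500%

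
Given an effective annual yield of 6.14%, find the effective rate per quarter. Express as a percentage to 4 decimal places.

The per-quarter rate i satisfies (1 + i)^4 = 1 + 0.0614.
i = 1.0614^(1/4) − 1 = 0.0150087 = 1.5009%.

1.5009%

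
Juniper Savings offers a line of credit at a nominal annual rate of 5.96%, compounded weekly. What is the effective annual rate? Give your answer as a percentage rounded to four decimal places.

EAR = (1 + 0.0596/52)^52 − 1.
= (1 + 0.001146)^52 − 1 = 1.061376 − 1 = 6.1376%.

6.1376%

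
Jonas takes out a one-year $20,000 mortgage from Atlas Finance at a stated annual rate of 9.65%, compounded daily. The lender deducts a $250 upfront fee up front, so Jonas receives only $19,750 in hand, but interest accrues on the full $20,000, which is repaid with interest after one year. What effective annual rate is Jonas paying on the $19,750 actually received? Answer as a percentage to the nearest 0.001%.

11.524%

Amount owed after one year: 20,000 × (1 + 0.0965/365)^365 = 20,000 × 1.101296 = $22,025.91.
Effective rate on net proceeds: 22,025.91 / 19,750 − 1 = 0.115236 = 11.524%.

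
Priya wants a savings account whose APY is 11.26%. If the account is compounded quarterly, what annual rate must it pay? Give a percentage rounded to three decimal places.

(1 + r/4)^4 − 1 = 0.1126, so 1 + r/4 = 1.1126^(1/4).
r/4 = 0.027034, so r = 0.108135 = 10.814%.

10.814%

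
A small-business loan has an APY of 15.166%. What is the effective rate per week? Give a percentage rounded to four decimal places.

0.2719%

The per-week rate i satisfies (1 + i)^52 = 1 + 0.15166.
i = 1.15166^(1/52) − 1 = 0.0027192 = 0.2719%.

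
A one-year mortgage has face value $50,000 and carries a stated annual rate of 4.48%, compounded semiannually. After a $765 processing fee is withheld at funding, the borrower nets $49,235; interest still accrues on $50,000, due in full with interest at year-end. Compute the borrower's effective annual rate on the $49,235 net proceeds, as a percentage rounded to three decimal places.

6.154%

Amount owed after one year: 50,000 × (1 + 0.0448/2)^2 = 50,000 × 1.045302 = $52,265.09.
Effective rate on net proceeds: 52,265.09 / 49,235 − 1 = 0.061543 = 6.154%.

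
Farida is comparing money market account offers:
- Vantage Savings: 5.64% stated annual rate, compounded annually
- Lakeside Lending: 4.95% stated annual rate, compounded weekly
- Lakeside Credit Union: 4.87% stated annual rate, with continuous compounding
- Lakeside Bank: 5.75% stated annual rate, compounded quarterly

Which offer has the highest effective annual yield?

Vantage Savings: compounded annually, EAR = 5.640%
Lakeside Lending: (1 + 0.0495/52)^52 − 1 = 5.072%
Lakeside Credit Union: e^0.0487 − 1 = 4.991%
Lakeside Bank: (1 + 0.0575/4)^4 − 1 = 5.875%
The highest effective annual rate is Lakeside Bank at 5.875%.

Lakeside Bank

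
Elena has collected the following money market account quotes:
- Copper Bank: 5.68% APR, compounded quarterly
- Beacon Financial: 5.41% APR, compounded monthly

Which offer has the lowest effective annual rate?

Copper Bank: (1 + 0.0568/4)^4 − 1 = 5.802%
Beacon Financial: (1 + 0.0541/12)^12 − 1 = 5.546%
The lowest effective annual rate is Beacon Financial at 5.546%.

Beacon Financial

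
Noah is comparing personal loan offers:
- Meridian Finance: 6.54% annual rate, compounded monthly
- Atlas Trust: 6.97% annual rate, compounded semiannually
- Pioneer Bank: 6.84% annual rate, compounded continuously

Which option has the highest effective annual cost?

Meridian Finance: (1 + 0.0654/12)^12 − 1 = 6.740%
Atlas Trust: (1 + 0.0697/2)^2 − 1 = 7.091%
Pioneer Bank: e^0.0684 − 1 = 7.079%
The highest effective annual rate is Atlas Trust at 7.091%.

Atlas Trust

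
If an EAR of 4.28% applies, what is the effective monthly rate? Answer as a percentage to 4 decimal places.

The per-month rate i satisfies (1 + i)^12 = 1 + 0.0428.
i = 1.0428^(1/12) − 1 = 0.0034986 = 0.3499%.

0.3499%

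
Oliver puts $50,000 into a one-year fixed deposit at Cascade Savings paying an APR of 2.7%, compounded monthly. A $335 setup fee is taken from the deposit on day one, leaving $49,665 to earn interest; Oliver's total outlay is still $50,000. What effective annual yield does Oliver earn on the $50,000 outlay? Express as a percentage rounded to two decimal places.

Value after one year: 49,665 × (1 + 0.027/12)^12 = 49,665 × 1.027337 = $51,022.67.
Effective yield on the $50,000 outlay: 51,022.67 / 50,000 − 1 = 0.020453 = 2.05%.

2.05%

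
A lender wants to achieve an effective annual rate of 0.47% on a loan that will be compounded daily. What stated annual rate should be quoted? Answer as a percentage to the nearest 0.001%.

0.469%

(1 + r/365)^365 − 1 = 0.0047, so 1 + r/365 = 1.0047^(1/365).
r/365 = 0.000013, so r = 0.004689 = 0.469%.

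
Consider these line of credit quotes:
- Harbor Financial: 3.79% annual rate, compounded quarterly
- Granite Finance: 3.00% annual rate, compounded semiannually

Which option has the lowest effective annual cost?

Granite Finance

Harbor Financial: (1 + 0.0379/4)^4 − 1 = 3.844%
Granite Finance: (1 + 0.0300/2)^2 − 1 = 3.022%
The lowest effective annual rate is Granite Finance at 3.022%.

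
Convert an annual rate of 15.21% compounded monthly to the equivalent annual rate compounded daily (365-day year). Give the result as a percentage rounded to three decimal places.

EAR = (1 + 0.1521/12)^12 − 1 = 0.163164.
Solve (1 + r/365)^365 = 1.163164: r/365 = 1.163164^(1/365) − 1 = 0.000414, so r = 0.151175 = 15.118%.

15.118%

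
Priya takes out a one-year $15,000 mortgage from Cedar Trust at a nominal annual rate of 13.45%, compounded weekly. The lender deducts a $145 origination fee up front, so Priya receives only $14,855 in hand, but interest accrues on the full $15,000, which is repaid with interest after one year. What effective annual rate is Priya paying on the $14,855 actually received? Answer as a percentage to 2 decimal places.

15.49%

Amount owed after one year: 15,000 × (1 + 0.1345/52)^52 = 15,000 × 1.143766 = $17,156.49.
Effective rate on net proceeds: 17,156.49 / 14,855 − 1 = 0.154930 = 15.49%.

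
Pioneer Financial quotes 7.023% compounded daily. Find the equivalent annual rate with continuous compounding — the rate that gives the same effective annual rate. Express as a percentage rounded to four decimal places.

EAR = (1 + 0.07023/365)^365 − 1 = 0.072748.
Equivalent continuous rate: r = ln(1 + 0.072748) = 0.070223 = 7.0223%.

7.0223%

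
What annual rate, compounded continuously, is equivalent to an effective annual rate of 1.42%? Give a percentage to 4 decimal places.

Continuous: nominal r satisfies e^r − 1 = 0.0142.
r = ln(1 + 0.0142) = ln(1.0142) = 0.014100 = 1.4100%.

1.4100%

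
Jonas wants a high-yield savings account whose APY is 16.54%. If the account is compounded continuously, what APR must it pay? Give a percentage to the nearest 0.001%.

15.306%

Continuous: nominal r satisfies e^r − 1 = 0.1654.
r = ln(1 + 0.1654) = ln(1.1654) = 0.153064 = 15.306%.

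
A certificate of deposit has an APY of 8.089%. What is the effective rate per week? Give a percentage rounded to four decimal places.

0.1497%

The per-week rate i satisfies (1 + i)^52 = 1 + 0.08089.
i = 1.08089^(1/52) − 1 = 0.0014970 = 0.1497%.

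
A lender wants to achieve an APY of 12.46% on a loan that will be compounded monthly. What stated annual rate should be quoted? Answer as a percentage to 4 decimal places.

(1 + r/12)^12 − 1 = 0.1246, so 1 + r/12 = 1.1246^(1/12).
r/12 = 0.009834, so r = 0.118004 = 11.8004%.

11.8004%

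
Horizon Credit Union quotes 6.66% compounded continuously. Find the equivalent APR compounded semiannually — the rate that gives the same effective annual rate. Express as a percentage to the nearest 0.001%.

EAR under continuous compounding: e^0.0666 − 1 = 0.068868.
Solve (1 + r/2)^2 = 1.068868: r/2 = 1.068868^(1/2) − 1 = 0.033861, so r = 0.067721 = 6.772%.

6.772%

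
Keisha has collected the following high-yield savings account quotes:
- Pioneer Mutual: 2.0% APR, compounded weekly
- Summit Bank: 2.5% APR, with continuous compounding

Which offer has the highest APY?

Summit Bank

Pioneer Mutual: (1 + 0.020/52)^52 − 1 = 2.020%
Summit Bank: e^0.025 − 1 = 2.532%
The highest effective annual rate is Summit Bank at 2.532%.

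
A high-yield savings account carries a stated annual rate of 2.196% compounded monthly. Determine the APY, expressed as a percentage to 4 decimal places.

EAR = (1 + 0.02196/12)^12 − 1.
= (1 + 0.001830)^12 − 1 = 1.022182 − 1 = 2.2182%.

2.2182%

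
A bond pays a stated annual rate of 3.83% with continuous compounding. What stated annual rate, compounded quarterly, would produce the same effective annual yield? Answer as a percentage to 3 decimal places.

3.848%

EAR under continuous compounding: e^0.0383 − 1 = 0.039043.
Solve (1 + r/4)^4 = 1.039043: r/4 = 1.039043^(1/4) − 1 = 0.009621, so r = 0.038484 = 3.848%.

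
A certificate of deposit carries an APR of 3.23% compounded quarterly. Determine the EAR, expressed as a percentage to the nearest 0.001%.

3.269%

EAR = (1 + 0.0323/4)^4 − 1.
= (1 + 0.008075)^4 − 1 = 1.032693 − 1 = 3.269%.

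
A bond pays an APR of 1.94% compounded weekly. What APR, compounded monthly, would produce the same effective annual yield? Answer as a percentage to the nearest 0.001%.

EAR = (1 + 0.0194/52)^52 − 1 = 0.019586.
Solve (1 + r/12)^12 = 1.019586: r/12 = 1.019586^(1/12) − 1 = 0.001618, so r = 0.019412 = 1.941%.

1.941%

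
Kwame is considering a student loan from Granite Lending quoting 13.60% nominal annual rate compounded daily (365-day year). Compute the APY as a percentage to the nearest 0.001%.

14.565%

EAR = (1 + 0.1360/365)^365 − 1.
= 1.145653 − 1 = 14.565%.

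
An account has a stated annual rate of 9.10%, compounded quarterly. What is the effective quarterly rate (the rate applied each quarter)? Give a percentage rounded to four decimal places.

With a nominal annual rate compounded quarterly, the periodic rate is the nominal rate divided by 4.
i = 0.0910 / 4 = 0.0227500 = 2.2750%.

2.2750%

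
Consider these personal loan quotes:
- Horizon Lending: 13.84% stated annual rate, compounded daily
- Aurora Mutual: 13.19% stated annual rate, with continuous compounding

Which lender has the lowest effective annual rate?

Horizon Lending: (1 + 0.1384/365)^365 − 1 = 14.840%
Aurora Mutual: e^0.1319 − 1 = 14.099%
The lowest effective annual rate is Aurora Mutual at 14.099%.

Aurora Mutual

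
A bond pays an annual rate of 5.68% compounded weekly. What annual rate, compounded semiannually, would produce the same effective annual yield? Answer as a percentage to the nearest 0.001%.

5.758%

EAR = (1 + 0.0568/52)^52 − 1 = 0.058411.
Solve (1 + r/2)^2 = 1.058411: r/2 = 1.058411^(1/2) − 1 = 0.028791, so r = 0.057582 = 5.758%.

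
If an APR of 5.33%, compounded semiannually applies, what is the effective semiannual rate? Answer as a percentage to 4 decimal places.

With a nominal annual rate compounded semiannually, the periodic rate is the nominal rate divided by 2.
i = 0.0533 / 2 = 0.0266500 = 2.6650%.

2.6650%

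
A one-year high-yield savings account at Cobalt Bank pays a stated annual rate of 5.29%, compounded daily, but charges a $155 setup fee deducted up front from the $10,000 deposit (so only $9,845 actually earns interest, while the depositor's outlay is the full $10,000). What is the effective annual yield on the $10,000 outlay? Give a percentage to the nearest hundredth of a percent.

Value after one year: 9,845 × (1 + 0.0529/365)^365 = 9,845 × 1.054320 = $10,379.78.
Effective yield on the $10,000 outlay: 10,379.78 / 10,000 − 1 = 0.037978 = 3.80%.

3.80%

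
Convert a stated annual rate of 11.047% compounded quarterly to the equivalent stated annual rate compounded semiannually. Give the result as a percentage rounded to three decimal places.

EAR = (1 + 0.11047/4)^4 − 1 = 0.115131.
Solve (1 + r/2)^2 = 1.115131: r/2 = 1.115131^(1/2) − 1 = 0.055998, so r = 0.111995 = 11.200%.

11.200%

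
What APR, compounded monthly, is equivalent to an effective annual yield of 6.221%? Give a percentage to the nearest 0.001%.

(1 + r/12)^12 − 1 = 0.06221, so 1 + r/12 = 1.06221^(1/12).
r/12 = 0.005042, so r = 0.060504 = 6.050%.

6.050%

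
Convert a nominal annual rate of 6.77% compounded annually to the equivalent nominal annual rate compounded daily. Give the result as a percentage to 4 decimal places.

Compounded annually, EAR = nominal = 0.067700.
Solve (1 + r/365)^365 = 1.067700: r/365 = 1.067700^(1/365) − 1 = 0.000179, so r = 0.065513 = 6.5513%.

6.5513%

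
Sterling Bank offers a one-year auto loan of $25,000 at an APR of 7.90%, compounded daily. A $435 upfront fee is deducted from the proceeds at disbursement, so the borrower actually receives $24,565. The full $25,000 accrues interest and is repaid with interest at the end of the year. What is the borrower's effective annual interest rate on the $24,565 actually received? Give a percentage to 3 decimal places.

Amount owed after one year: 25,000 × (1 + 0.0790/365)^365 = 25,000 × 1.082195 = $27,054.88.
Effective rate on net proceeds: 27,054.88 / 24,565 − 1 = 0.101359 = 10.136%.

10.136%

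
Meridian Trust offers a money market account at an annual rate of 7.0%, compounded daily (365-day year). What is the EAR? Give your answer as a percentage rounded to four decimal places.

EAR = (1 + 0.070/365)^365 − 1.
= (1 + 0.000192)^365 − 1 = 1.072501 − 1 = 7.2501%.

7.2501%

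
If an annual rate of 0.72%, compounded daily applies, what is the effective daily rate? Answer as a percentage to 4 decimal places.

With a nominal annual rate compounded daily, the periodic rate is the nominal rate divided by 365.
i = 0.0072 / 365 = 0.0000197 = 0.0020%.

0.0020%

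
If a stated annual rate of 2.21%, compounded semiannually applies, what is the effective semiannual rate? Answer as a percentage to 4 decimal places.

1.1050%

With a nominal annual rate compounded semiannually, the periodic rate is the nominal rate divided by 2.
i = 0.0221 / 2 = 0.0110500 = 1.1050%.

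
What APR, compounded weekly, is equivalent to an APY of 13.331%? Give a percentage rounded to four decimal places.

12.5293%

(1 + r/52)^52 − 1 = 0.13331, so 1 + r/52 = 1.13331^(1/52).
r/52 = 0.002409, so r = 0.125293 = 12.5293%.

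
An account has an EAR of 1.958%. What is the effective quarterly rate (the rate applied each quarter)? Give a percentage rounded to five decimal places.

The per-quarter rate i satisfies (1 + i)^4 = 1 + 0.01958.
i = 1.01958^(1/4) − 1 = 0.0048595 = 0.48595%.

0.48595%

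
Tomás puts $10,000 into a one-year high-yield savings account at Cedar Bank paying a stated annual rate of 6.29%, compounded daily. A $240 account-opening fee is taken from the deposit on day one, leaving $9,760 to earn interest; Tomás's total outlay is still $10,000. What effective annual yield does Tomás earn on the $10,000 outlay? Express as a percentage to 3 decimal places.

3.936%

Value after one year: 9,760 × (1 + 0.0629/365)^365 = 9,760 × 1.064915 = $10,393.57.
Effective yield on the $10,000 outlay: 10,393.57 / 10,000 − 1 = 0.039357 = 3.936%.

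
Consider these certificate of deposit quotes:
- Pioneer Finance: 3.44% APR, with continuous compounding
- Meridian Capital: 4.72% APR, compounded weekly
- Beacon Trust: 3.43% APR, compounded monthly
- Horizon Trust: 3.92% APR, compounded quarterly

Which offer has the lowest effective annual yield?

Pioneer Finance: e^0.0344 − 1 = 3.500%
Meridian Capital: (1 + 0.0472/52)^52 − 1 = 4.831%
Beacon Trust: (1 + 0.0343/12)^12 − 1 = 3.484%
Horizon Trust: (1 + 0.0392/4)^4 − 1 = 3.978%
The lowest effective annual rate is Beacon Trust at 3.484%.

Beacon Trust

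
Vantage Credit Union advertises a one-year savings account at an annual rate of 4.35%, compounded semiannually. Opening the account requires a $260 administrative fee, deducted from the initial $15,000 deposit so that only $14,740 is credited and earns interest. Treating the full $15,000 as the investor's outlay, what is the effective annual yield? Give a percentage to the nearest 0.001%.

Value after one year: 14,740 × (1 + 0.0435/2)^2 = 14,740 × 1.043973 = $15,388.16.
Effective yield on the $15,000 outlay: 15,388.16 / 15,000 − 1 = 0.025878 = 2.588%.

2.588%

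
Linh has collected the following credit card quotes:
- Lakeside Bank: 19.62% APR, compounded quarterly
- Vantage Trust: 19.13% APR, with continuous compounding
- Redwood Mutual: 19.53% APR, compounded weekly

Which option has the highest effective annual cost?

Redwood Mutual

Lakeside Bank: (1 + 0.1962/4)^4 − 1 = 21.111%
Vantage Trust: e^0.1913 − 1 = 21.082%
Redwood Mutual: (1 + 0.1953/52)^52 − 1 = 21.523%
The highest effective annual rate is Redwood Mutual at 21.523%.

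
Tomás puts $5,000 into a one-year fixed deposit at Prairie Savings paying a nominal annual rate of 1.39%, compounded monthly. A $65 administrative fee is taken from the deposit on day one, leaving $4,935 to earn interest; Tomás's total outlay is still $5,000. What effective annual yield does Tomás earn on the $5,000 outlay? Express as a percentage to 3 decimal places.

Value after one year: 4,935 × (1 + 0.0139/12)^12 = 4,935 × 1.013989 = $5,004.04.
Effective yield on the $5,000 outlay: 5,004.04 / 5,000 − 1 = 0.000807 = 0.081%.

0.081%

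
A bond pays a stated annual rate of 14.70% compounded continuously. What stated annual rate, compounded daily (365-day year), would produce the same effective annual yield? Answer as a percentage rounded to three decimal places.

14.703%

EAR under continuous compounding: e^0.1470 − 1 = 0.158354.
Solve (1 + r/365)^365 = 1.158354: r/365 = 1.158354^(1/365) − 1 = 0.000403, so r = 0.147030 = 14.703%.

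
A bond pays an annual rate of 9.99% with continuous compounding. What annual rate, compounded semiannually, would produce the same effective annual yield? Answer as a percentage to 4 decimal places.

EAR under continuous compounding: e^0.0999 − 1 = 0.105060.
Solve (1 + r/2)^2 = 1.105060: r/2 = 1.105060^(1/2) − 1 = 0.051219, so r = 0.102437 = 10.2437%.

10.2437%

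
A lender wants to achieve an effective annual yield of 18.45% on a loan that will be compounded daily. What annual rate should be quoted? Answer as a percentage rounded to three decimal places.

(1 + r/365)^365 − 1 = 0.1845, so 1 + r/365 = 1.1845^(1/365).
r/365 = 0.000464, so r = 0.169360 = 16.936%.

16.936%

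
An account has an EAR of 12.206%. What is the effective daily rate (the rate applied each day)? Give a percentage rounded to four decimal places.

0.0316%

The per-day rate i satisfies (1 + i)^365 = 1 + 0.12206.
i = 1.12206^(1/365) − 1 = 0.0003156 = 0.0316%.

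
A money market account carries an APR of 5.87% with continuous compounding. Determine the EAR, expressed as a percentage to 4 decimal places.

6.0457%

With continuous compounding, EAR = e^0.0587 − 1.
e^0.0587 = 1.060457, so EAR = 0.060457 = 6.0457%.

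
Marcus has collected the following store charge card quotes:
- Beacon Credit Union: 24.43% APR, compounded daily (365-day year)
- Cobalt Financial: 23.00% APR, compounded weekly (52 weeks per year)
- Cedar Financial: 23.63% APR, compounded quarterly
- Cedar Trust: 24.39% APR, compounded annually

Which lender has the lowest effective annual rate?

Beacon Credit Union: (1 + 0.2443/365)^365 − 1 = 27.662%
Cobalt Financial: (1 + 0.2300/52)^52 − 1 = 25.796%
Cedar Financial: (1 + 0.2363/4)^4 − 1 = 25.808%
Cedar Trust: compounded annually, EAR = 24.390%
The lowest effective annual rate is Cedar Trust at 24.390%.

Cedar Trust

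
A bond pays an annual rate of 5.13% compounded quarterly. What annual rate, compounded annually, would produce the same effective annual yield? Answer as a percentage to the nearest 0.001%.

EAR = (1 + 0.0513/4)^4 − 1 = 0.052295.
Compounded annually, the equivalent nominal rate is the EAR itself: 5.230%.

5.230%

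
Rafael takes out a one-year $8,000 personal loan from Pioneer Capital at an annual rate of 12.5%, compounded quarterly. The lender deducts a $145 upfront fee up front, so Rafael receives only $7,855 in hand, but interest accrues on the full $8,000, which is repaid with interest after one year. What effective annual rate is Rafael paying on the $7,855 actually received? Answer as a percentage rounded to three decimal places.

Amount owed after one year: 8,000 × (1 + 0.125/4)^4 = 8,000 × 1.130982 = $9,047.86.
Effective rate on net proceeds: 9,047.86 / 7,855 − 1 = 0.151860 = 15.186%.

15.186%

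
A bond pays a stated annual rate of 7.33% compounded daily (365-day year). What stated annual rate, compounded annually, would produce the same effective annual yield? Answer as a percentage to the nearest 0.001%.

EAR = (1 + 0.0733/365)^365 − 1 = 0.076045.
Compounded annually, the equivalent nominal rate is the EAR itself: 7.605%.

7.605%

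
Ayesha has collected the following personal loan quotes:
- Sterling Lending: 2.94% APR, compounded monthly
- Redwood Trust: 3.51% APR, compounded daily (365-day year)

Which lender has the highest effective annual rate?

Sterling Lending: (1 + 0.0294/12)^12 − 1 = 2.980%
Redwood Trust: (1 + 0.0351/365)^365 − 1 = 3.572%
The highest effective annual rate is Redwood Trust at 3.572%.

Redwood Trust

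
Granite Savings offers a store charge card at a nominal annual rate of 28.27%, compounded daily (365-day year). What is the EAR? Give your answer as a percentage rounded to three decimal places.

EAR = (1 + 0.2827/365)^365 − 1.
= (1 + 0.000775)^365 − 1 = 1.326562 − 1 = 32.656%.

32.656%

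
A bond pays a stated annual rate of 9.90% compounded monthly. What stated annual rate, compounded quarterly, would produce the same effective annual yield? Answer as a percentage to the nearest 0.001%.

9.982%

EAR = (1 + 0.0990/12)^12 − 1 = 0.103618.
Solve (1 + r/4)^4 = 1.103618: r/4 = 1.103618^(1/4) − 1 = 0.024955, so r = 0.099819 = 9.982%.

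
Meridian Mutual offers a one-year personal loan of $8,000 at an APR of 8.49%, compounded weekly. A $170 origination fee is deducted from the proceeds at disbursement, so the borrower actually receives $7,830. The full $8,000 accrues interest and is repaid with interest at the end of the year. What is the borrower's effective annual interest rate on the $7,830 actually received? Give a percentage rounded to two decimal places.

11.22%

Amount owed after one year: 8,000 × (1 + 0.0849/52)^52 = 8,000 × 1.088533 = $8,708.26.
Effective rate on net proceeds: 8,708.26 / 7,830 − 1 = 0.112166 = 11.22%.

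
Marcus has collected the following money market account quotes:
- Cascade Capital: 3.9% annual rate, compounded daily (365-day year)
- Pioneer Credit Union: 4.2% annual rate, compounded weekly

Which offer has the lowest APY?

Cascade Capital: (1 + 0.039/365)^365 − 1 = 3.977%
Pioneer Credit Union: (1 + 0.042/52)^52 − 1 = 4.288%
The lowest effective annual rate is Cascade Capital at 3.977%.

Cascade Capital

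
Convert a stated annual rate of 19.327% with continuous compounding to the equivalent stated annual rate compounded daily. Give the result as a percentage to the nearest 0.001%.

EAR under continuous compounding: e^0.19327 − 1 = 0.213210.
Solve (1 + r/365)^365 = 1.213210: r/365 = 1.213210^(1/365) − 1 = 0.000530, so r = 0.193321 = 19.332%.

19.332%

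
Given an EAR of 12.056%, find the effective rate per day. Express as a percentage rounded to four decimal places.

The per-day rate i satisfies (1 + i)^365 = 1 + 0.12056.
i = 1.12056^(1/365) − 1 = 0.0003119 = 0.0312%.

0.0312%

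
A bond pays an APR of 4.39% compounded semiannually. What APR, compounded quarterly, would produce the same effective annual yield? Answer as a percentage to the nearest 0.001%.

4.366%

EAR = (1 + 0.0439/2)^2 − 1 = 0.044382.
Solve (1 + r/4)^4 = 1.044382: r/4 = 1.044382^(1/4) − 1 = 0.010915, so r = 0.043662 = 4.366%.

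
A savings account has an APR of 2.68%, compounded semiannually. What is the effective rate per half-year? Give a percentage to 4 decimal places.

With a nominal annual rate compounded semiannually, the periodic rate is the nominal rate divided by 2.
i = 0.0268 / 2 = 0.0134000 = 1.3400%.

1.3400%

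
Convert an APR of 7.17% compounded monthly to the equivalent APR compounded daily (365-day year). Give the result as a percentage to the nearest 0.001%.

7.149%

EAR = (1 + 0.0717/12)^12 − 1 = 0.074104.
Solve (1 + r/365)^365 = 1.074104: r/365 = 1.074104^(1/365) − 1 = 0.000196, so r = 0.071494 = 7.149%.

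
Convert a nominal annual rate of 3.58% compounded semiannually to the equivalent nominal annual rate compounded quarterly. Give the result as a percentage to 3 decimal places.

3.564%

EAR = (1 + 0.0358/2)^2 − 1 = 0.036120.
Solve (1 + r/4)^4 = 1.036120: r/4 = 1.036120^(1/4) − 1 = 0.008910, so r = 0.035641 = 3.564%.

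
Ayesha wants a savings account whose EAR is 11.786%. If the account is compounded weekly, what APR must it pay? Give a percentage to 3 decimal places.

(1 + r/52)^52 − 1 = 0.11786, so 1 + r/52 = 1.11786^(1/52).
r/52 = 0.002145, so r = 0.111536 = 11.154%.

11.154%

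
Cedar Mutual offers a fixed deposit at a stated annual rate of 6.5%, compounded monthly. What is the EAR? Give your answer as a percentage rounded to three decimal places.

EAR = (1 + 0.065/12)^12 − 1.
= 1.066972 − 1 = 6.697%.

6.697%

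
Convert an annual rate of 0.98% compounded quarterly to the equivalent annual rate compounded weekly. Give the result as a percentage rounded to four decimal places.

0.9789%

EAR = (1 + 0.0098/4)^4 − 1 = 0.009836.
Solve (1 + r/52)^52 = 1.009836: r/52 = 1.009836^(1/52) − 1 = 0.000188, so r = 0.009789 = 0.9789%.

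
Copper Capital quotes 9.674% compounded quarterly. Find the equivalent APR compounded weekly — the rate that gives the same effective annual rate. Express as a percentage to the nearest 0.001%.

9.568%

EAR = (1 + 0.09674/4)^4 − 1 = 0.100306.
Solve (1 + r/52)^52 = 1.100306: r/52 = 1.100306^(1/52) − 1 = 0.001840, so r = 0.095677 = 9.568%.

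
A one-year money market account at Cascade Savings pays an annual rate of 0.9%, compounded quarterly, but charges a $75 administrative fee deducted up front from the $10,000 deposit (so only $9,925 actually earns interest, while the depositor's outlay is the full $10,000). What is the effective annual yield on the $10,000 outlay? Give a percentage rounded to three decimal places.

Value after one year: 9,925 × (1 + 0.009/4)^4 = 9,925 × 1.009030 = $10,014.63.
Effective yield on the $10,000 outlay: 10,014.63 / 10,000 − 1 = 0.001463 = 0.146%.

0.146%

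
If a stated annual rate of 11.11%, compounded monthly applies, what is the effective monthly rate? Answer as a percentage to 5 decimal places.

With a nominal annual rate compounded monthly, the periodic rate is the nominal rate divided by 12.
i = 0.1111 / 12 = 0.0092583 = 0.92583%.

0.92583%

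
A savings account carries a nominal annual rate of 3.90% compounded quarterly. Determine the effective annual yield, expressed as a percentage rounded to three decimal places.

3.957%

EAR = (1 + 0.0390/4)^4 − 1.
= (1 + 0.009750)^4 − 1 = 1.039574 − 1 = 3.957%.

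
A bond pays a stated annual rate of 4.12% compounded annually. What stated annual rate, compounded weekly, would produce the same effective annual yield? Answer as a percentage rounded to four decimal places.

Compounded annually, EAR = nominal = 0.041200.
Solve (1 + r/52)^52 = 1.041200: r/52 = 1.041200^(1/52) − 1 = 0.000777, so r = 0.040390 = 4.0390%.

4.0390%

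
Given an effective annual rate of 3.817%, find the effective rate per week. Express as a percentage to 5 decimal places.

The per-week rate i satisfies (1 + i)^52 = 1 + 0.03817.
i = 1.03817^(1/52) − 1 = 0.0007206 = 0.07206%.

0.07206%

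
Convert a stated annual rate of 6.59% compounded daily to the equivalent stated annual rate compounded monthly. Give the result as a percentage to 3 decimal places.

6.608%

EAR = (1 + 0.0659/365)^365 − 1 = 0.068114.
Solve (1 + r/12)^12 = 1.068114: r/12 = 1.068114^(1/12) − 1 = 0.005506, so r = 0.066075 = 6.608%.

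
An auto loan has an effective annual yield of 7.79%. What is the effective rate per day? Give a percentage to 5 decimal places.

The per-day rate i satisfies (1 + i)^365 = 1 + 0.0779.
i = 1.0779^(1/365) − 1 = 0.0002055 = 0.02055%.

0.02055%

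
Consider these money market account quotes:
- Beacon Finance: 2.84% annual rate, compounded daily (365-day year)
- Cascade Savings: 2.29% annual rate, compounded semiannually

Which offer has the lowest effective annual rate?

Beacon Finance: (1 + 0.0284/365)^365 − 1 = 2.881%
Cascade Savings: (1 + 0.0229/2)^2 − 1 = 2.303%
The lowest effective annual rate is Cascade Savings at 2.303%.

Cascade Savings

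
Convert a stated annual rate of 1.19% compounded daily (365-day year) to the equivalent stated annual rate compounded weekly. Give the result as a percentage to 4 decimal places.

1.1901%

EAR = (1 + 0.0119/365)^365 − 1 = 0.011971.
Solve (1 + r/52)^52 = 1.011971: r/52 = 1.011971^(1/52) − 1 = 0.000229, so r = 0.011901 = 1.1901%.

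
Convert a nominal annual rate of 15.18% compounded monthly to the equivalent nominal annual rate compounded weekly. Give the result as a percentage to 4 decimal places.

15.1067%

EAR = (1 + 0.1518/12)^12 − 1 = 0.162820.
Solve (1 + r/52)^52 = 1.162820: r/52 = 1.162820^(1/52) − 1 = 0.002905, so r = 0.151067 = 15.1067%.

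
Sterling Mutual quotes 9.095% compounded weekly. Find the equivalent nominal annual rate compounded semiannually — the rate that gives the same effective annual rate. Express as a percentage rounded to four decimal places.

EAR = (1 + 0.09095/52)^52 − 1 = 0.095127.
Solve (1 + r/2)^2 = 1.095127: r/2 = 1.095127^(1/2) − 1 = 0.046483, so r = 0.092967 = 9.2967%.

9.2967%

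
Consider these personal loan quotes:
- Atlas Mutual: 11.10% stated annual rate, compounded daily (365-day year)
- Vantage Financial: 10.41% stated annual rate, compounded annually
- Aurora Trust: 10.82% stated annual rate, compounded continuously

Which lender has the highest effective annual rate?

Atlas Mutual

Atlas Mutual: (1 + 0.1110/365)^365 − 1 = 11.738%
Vantage Financial: compounded annually, EAR = 10.410%
Aurora Trust: e^0.1082 − 1 = 11.427%
The highest effective annual rate is Atlas Mutual at 11.738%.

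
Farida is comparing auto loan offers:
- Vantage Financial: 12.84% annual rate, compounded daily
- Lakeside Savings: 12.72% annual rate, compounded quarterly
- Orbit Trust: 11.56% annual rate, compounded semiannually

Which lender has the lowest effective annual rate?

Orbit Trust

Vantage Financial: (1 + 0.1284/365)^365 − 1 = 13.698%
Lakeside Savings: (1 + 0.1272/4)^4 − 1 = 13.340%
Orbit Trust: (1 + 0.1156/2)^2 − 1 = 11.894%
The lowest effective annual rate is Orbit Trust at 11.894%.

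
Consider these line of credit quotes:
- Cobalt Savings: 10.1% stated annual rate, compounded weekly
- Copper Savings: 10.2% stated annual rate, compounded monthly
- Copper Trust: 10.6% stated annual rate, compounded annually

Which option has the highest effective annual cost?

Copper Savings

Cobalt Savings: (1 + 0.101/52)^52 − 1 = 10.617%
Copper Savings: (1 + 0.102/12)^12 − 1 = 10.691%
Copper Trust: compounded annually, EAR = 10.600%
The highest effective annual rate is Copper Savings at 10.691%.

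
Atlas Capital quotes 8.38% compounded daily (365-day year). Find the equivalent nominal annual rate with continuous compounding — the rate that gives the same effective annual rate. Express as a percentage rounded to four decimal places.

8.3790%

EAR = (1 + 0.0838/365)^365 − 1 = 0.087401.
Equivalent continuous rate: r = ln(1 + 0.087401) = 0.083790 = 8.3790%.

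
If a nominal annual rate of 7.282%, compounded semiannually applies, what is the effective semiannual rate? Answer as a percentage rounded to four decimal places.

3.6410%

With a nominal annual rate compounded semiannually, the periodic rate is the nominal rate divided by 2.
i = 0.07282 / 2 = 0.0364100 = 3.6410%.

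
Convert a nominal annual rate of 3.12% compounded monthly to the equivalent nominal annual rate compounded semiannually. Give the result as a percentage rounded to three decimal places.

3.140%

EAR = (1 + 0.0312/12)^12 − 1 = 0.031650.
Solve (1 + r/2)^2 = 1.031650: r/2 = 1.031650^(1/2) − 1 = 0.015702, so r = 0.031404 = 3.140%.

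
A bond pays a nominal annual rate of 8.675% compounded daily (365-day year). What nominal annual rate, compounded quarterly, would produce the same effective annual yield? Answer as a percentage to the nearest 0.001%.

EAR = (1 + 0.08675/365)^365 − 1 = 0.090613.
Solve (1 + r/4)^4 = 1.090613: r/4 = 1.090613^(1/4) − 1 = 0.021922, so r = 0.087687 = 8.769%.

8.769%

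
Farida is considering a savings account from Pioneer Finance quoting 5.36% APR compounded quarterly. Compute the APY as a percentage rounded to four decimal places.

EAR = (1 + 0.0536/4)^4 − 1.
= (1 + 0.013400)^4 − 1 = 1.054687 − 1 = 5.4687%.

5.4687%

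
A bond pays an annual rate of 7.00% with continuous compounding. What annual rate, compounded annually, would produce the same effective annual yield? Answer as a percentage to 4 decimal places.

EAR under continuous compounding: e^0.0700 − 1 = 0.072508.
Compounded annually, the equivalent nominal rate is the EAR itself: 7.2508%.

7.2508%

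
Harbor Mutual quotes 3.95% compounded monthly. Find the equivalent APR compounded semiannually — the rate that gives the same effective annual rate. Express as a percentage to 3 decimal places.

EAR = (1 + 0.0395/12)^12 − 1 = 0.040223.
Solve (1 + r/2)^2 = 1.040223: r/2 = 1.040223^(1/2) − 1 = 0.019913, so r = 0.039826 = 3.983%.

3.983%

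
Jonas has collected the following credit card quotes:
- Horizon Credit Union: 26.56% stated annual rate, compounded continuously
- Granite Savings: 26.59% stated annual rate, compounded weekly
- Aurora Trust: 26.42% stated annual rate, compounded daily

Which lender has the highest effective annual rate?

Horizon Credit Union: e^0.2656 − 1 = 30.421%
Granite Savings: (1 + 0.2659/52)^52 − 1 = 30.372%
Aurora Trust: (1 + 0.2642/365)^365 − 1 = 30.226%
The highest effective annual rate is Horizon Credit Union at 30.421%.

Horizon Credit Union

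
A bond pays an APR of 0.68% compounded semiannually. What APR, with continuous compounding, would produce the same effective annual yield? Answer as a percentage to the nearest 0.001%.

0.679%

EAR = (1 + 0.0068/2)^2 − 1 = 0.006812.
Equivalent continuous rate: r = ln(1 + 0.006812) = 0.006788 = 0.679%.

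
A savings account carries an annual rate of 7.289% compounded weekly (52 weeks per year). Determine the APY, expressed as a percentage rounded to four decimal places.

7.5557%

EAR = (1 + 0.07289/52)^52 − 1.
= 1.075557 − 1 = 7.5557%.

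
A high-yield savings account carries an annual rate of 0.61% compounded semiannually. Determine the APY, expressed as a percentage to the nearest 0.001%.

0.611%

EAR = (1 + 0.0061/2)^2 − 1.
= (1 + 0.003050)^2 − 1 = 1.006109 − 1 = 0.611%.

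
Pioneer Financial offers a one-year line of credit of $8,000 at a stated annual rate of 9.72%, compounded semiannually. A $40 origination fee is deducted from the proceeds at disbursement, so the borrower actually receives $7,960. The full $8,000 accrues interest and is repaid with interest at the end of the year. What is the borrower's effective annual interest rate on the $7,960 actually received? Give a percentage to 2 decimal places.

10.51%

Amount owed after one year: 8,000 × (1 + 0.0972/2)^2 = 8,000 × 1.099562 = $8,796.50.
Effective rate on net proceeds: 8,796.50 / 7,960 − 1 = 0.105087 = 10.51%.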